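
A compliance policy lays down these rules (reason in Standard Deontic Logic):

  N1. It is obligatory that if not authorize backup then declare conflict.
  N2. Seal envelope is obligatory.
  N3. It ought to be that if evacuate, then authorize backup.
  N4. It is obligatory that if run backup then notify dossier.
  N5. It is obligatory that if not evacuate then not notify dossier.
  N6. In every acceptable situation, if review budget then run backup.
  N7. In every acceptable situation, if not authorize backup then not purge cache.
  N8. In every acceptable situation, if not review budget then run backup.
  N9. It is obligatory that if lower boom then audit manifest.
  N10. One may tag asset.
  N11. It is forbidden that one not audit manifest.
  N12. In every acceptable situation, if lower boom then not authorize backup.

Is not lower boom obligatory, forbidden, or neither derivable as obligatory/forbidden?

Obligatory

Premises 8 and 6 are O(¬review_budget → run_backup) and O(review_budget → run_backup); every ideal world satisfies ¬review_budget or review_budget, so in either case run_backup holds — hence O(run_backup).
Applying K to premise 4 (O(run_backup → notify_dossier)) and O(run_backup) yields O(notify_dossier).
Premise 5, O(¬evacuate → ¬notify_dossier), contraposes to O(notify_dossier → evacuate); with O(notify_dossier) we get O(evacuate).
From O(evacuate) and premise 3, O(evacuate → authorize_backup), we obtain O(authorize_backup).
The contrapositive of premise 12 (O(lower_boom → ¬authorize_backup)) is O(authorize_backup → ¬lower_boom), and O(authorize_backup) is already established, so O(¬lower_boom).
Premises 1, 2, 7, 9, 10, 11 do not contribute to this derivation.
Hence ¬lower_boom is obligatory.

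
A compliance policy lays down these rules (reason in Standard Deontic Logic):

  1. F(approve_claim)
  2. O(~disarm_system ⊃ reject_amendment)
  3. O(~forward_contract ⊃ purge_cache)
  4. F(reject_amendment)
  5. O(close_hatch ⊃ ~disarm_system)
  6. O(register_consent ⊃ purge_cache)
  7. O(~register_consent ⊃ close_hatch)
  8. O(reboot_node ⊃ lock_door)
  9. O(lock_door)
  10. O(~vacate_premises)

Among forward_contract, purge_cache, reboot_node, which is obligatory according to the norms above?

purge_cache

F(reject_amendment) at premise 4 means O(~reject_amendment).
Premise 2 is O(~disarm_system ⊃ reject_amendment); contrapositively O(~reject_amendment ⊃ disarm_system). Since O(~reject_amendment) holds, K gives O(disarm_system).
The contrapositive of premise 5 (O(close_hatch ⊃ ~disarm_system)) is O(disarm_system ⊃ ~close_hatch), and O(disarm_system) is already established, so O(~close_hatch).
Premise 7, O(~register_consent ⊃ close_hatch), contraposes to O(~close_hatch ⊃ register_consent); with O(~close_hatch) we get O(register_consent).
Applying K to premise 6 (O(register_consent ⊃ purge_cache)) and O(register_consent) yields O(purge_cache).
So O(purge_cache) holds — purge_cache is obligatory. None of the other listed options is made obligatory by any chain of premises.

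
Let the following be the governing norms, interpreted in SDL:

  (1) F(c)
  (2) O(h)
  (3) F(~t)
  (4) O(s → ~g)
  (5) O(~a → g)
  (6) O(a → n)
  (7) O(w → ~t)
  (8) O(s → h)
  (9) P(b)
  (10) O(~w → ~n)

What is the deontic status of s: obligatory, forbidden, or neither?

Premise 3 is F(~t), i.e. O(t).
Premise 7 is O(w → ~t); contrapositively O(t → ~w). Since O(t) holds, K gives O(~w).
Premise 10 is O(~w → ~n); since O(~w), deontic closure gives O(~n).
Premise 6 is O(a → n); contrapositively O(~n → ~a). Since O(~n) holds, K gives O(~a).
Premise 5 is O(~a → g); since O(~a), deontic closure gives O(g).
Premise 4 is O(s → ~g); contrapositively O(g → ~s). Since O(g) holds, K gives O(~s).
Premises 1, 2, 8, 9 do not contribute to this derivation.
Thus O(~s), which is F(s): s is forbidden.

Forbidden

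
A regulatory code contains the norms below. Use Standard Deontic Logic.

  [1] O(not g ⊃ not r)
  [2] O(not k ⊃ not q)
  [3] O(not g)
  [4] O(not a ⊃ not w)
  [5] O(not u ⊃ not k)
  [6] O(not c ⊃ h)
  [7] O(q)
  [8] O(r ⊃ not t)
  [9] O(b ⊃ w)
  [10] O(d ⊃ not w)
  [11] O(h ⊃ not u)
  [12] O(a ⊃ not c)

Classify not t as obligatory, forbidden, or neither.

Neither

Premise 8 is O(r ⊃ not t), but O(r) is not derivable from the premises, so it does not yield O(not t).
No premise or chain of K-axiom applications forces O(not t), and none forces O(t). So not t is neither obligatory nor forbidden under these norms.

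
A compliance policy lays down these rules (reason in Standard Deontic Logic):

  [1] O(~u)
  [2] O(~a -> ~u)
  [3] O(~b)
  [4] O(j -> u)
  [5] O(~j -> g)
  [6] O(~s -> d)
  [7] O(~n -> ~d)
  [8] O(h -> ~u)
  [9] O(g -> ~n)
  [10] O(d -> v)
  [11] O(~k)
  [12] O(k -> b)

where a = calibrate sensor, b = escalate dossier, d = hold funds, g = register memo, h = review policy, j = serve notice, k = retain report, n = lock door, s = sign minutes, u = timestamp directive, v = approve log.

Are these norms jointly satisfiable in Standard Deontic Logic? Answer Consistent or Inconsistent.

Premise 12 is O(k -> b), but O(k) is not derivable from the premises, so it does not yield O(b).
So O(b) is not derivable, and the apparent clash with O(~b) does not arise.
A world satisfying every obligation exists (e.g. a=false, b=false, d=false, g=true, h=false, j=false, k=false, n=false, s=true, u=false, v=false); no atom is both obligatory and forbidden, so the set is consistent.

Consistent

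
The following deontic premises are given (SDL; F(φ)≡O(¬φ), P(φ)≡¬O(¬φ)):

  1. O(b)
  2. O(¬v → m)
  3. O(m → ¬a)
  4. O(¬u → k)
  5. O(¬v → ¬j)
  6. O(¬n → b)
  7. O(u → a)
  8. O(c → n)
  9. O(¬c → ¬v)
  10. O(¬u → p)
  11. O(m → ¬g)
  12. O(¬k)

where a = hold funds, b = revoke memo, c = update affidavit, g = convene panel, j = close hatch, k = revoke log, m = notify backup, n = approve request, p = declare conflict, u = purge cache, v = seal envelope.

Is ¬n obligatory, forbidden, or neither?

Premise 12 states O(¬k) outright.
Premise 4, O(¬u → k), contraposes to O(¬k → u); with O(¬k) we get O(u).
Premise 7 is O(u → a); since O(u), deontic closure gives O(a).
Premise 3, O(m → ¬a), contraposes to O(a → ¬m); with O(a) we get O(¬m).
The contrapositive of premise 2 (O(¬v → m)) is O(¬m → v), and O(¬m) is already established, so O(v).
Premise 9 is O(¬c → ¬v); contrapositively O(v → c). Since O(v) holds, K gives O(c).
With premise 8, O(c → n), the K-axiom yields O(n).
Premises 1, 5, 6, 10, 11 do not contribute to this derivation.
Thus O(n), which is F(¬n): ¬n is forbidden.

Forbidden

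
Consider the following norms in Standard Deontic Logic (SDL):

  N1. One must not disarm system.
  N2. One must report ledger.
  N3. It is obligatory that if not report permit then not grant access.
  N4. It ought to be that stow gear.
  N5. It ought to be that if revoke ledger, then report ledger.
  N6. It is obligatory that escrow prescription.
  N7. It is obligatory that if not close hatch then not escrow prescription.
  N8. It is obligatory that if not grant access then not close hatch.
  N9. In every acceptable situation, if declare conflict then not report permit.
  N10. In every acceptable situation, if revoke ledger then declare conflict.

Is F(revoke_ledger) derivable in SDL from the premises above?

Yes

Premise 6 states O(escrow_prescription) outright.
Premise 7 is O(¬close_hatch → ¬escrow_prescription); contrapositively O(escrow_prescription → close_hatch). Since O(escrow_prescription) holds, K gives O(close_hatch).
Premise 8 is O(¬grant_access → ¬close_hatch); contrapositively O(close_hatch → grant_access). Since O(close_hatch) holds, K gives O(grant_access).
The contrapositive of premise 3 (O(¬report_permit → ¬grant_access)) is O(grant_access → report_permit), and O(grant_access) is already established, so O(report_permit).
Premise 9, O(declare_conflict → ¬report_permit), contraposes to O(report_permit → ¬declare_conflict); with O(report_permit) we get O(¬declare_conflict).
The contrapositive of premise 10 (O(revoke_ledger → declare_conflict)) is O(¬declare_conflict → ¬revoke_ledger), and O(¬declare_conflict) is already established, so O(¬revoke_ledger).
Premises 1, 2, 4, 5 do not contribute to this derivation.
So O(¬revoke_ledger) holds, i.e. F(revoke_ledger). The claim follows.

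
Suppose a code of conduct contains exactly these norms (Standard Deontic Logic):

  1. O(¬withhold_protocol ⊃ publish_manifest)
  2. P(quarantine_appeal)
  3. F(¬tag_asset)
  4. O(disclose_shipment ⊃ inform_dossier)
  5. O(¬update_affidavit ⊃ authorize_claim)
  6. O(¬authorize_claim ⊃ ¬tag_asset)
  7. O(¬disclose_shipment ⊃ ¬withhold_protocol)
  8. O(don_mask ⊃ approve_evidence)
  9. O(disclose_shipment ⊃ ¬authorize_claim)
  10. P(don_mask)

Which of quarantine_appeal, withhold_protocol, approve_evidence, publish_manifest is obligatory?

publish_manifest

F(¬tag_asset) at premise 3 means O(tag_asset).
Premise 6, O(¬authorize_claim ⊃ ¬tag_asset), contraposes to O(tag_asset ⊃ authorize_claim); with O(tag_asset) we get O(authorize_claim).
The contrapositive of premise 9 (O(disclose_shipment ⊃ ¬authorize_claim)) is O(authorize_claim ⊃ ¬disclose_shipment), and O(authorize_claim) is already established, so O(¬disclose_shipment).
Premise 7 is O(¬disclose_shipment ⊃ ¬withhold_protocol); since O(¬disclose_shipment), deontic closure gives O(¬withhold_protocol).
Premise 1 is O(¬withhold_protocol ⊃ publish_manifest); since O(¬withhold_protocol), deontic closure gives O(publish_manifest).
So O(publish_manifest) holds — publish_manifest is obligatory. None of the other listed options is made obligatory by any chain of premises.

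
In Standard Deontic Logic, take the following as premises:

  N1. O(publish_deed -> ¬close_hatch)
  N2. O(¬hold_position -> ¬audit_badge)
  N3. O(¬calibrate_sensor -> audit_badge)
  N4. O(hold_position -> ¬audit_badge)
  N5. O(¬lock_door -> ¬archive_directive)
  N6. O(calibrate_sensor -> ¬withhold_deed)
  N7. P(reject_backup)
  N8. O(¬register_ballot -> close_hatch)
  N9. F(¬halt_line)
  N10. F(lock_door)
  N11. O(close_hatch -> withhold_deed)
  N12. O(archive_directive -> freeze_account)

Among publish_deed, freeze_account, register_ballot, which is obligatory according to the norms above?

register_ballot

Premises 2 and 4 are O(¬hold_position -> ¬audit_badge) and O(hold_position -> ¬audit_badge); every ideal world satisfies ¬hold_position or hold_position, so in either case ¬audit_badge holds — hence O(¬audit_badge).
Premise 3 is O(¬calibrate_sensor -> audit_badge); contrapositively O(¬audit_badge -> calibrate_sensor). Since O(¬audit_badge) holds, K gives O(calibrate_sensor).
Premise 6 is O(calibrate_sensor -> ¬withhold_deed); since O(calibrate_sensor), deontic closure gives O(¬withhold_deed).
Premise 11 is O(close_hatch -> withhold_deed); contrapositively O(¬withhold_deed -> ¬close_hatch). Since O(¬withhold_deed) holds, K gives O(¬close_hatch).
The contrapositive of premise 8 (O(¬register_ballot -> close_hatch)) is O(¬close_hatch -> register_ballot), and O(¬close_hatch) is already established, so O(register_ballot).
So O(register_ballot) holds — register_ballot is obligatory. None of the other listed options is made obligatory by any chain of premises.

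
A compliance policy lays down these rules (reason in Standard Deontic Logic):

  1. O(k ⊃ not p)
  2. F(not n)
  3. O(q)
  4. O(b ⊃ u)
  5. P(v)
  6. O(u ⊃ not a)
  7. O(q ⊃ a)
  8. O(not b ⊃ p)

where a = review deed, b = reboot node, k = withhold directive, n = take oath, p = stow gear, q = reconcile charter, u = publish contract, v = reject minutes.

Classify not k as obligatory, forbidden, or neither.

Obligatory

From premise 3 we have O(q).
Premise 7 is O(q ⊃ a); since O(q), deontic closure gives O(a).
Premise 6, O(u ⊃ not a), contraposes to O(a ⊃ not u); with O(a) we get O(not u).
The contrapositive of premise 4 (O(b ⊃ u)) is O(not u ⊃ not b), and O(not u) is already established, so O(not b).
Premise 8 is O(not b ⊃ p); since O(not b), deontic closure gives O(p).
The contrapositive of premise 1 (O(k ⊃ not p)) is O(p ⊃ not k), and O(p) is already established, so O(not k).
Premises 2, 5 do not contribute to this derivation.
Hence not k is obligatory.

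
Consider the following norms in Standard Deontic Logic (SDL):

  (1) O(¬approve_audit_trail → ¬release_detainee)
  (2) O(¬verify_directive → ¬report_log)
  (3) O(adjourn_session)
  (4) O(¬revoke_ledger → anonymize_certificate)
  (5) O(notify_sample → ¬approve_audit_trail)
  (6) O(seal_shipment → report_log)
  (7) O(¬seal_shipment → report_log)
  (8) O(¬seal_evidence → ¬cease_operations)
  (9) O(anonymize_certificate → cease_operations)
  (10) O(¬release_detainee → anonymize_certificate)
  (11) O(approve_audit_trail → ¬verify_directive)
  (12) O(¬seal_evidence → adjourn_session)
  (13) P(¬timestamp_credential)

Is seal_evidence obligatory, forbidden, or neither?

Obligatory

Premises 6 and 7 cover both cases: O(seal_shipment → report_log) and O(¬seal_shipment → report_log). Since seal_shipment ∨ ¬seal_shipment is a tautology, O(report_log) follows.
Premise 2 is O(¬verify_directive → ¬report_log); contrapositively O(report_log → verify_directive). Since O(report_log) holds, K gives O(verify_directive).
The contrapositive of premise 11 (O(approve_audit_trail → ¬verify_directive)) is O(verify_directive → ¬approve_audit_trail), and O(verify_directive) is already established, so O(¬approve_audit_trail).
Premise 1 is O(¬approve_audit_trail → ¬release_detainee); since O(¬approve_audit_trail), deontic closure gives O(¬release_detainee).
Applying K to premise 10 (O(¬release_detainee → anonymize_certificate)) and O(¬release_detainee) yields O(anonymize_certificate).
Applying K to premise 9 (O(anonymize_certificate → cease_operations)) and O(anonymize_certificate) yields O(cease_operations).
The contrapositive of premise 8 (O(¬seal_evidence → ¬cease_operations)) is O(cease_operations → seal_evidence), and O(cease_operations) is already established, so O(seal_evidence).
Premises 3, 4, 5, 12, 13 do not contribute to this derivation.
Hence seal_evidence is obligatory.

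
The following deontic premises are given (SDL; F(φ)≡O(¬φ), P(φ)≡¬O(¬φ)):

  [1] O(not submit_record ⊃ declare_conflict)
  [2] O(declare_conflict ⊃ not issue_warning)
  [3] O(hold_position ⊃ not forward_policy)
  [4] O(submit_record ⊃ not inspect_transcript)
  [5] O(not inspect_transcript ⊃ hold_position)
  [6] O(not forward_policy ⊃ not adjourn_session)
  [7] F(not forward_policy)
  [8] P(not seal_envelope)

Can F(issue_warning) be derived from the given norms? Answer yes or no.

Yes

Premise 7, F(not forward_policy), is equivalent to O(forward_policy).
Premise 3 is O(hold_position ⊃ not forward_policy); contrapositively O(forward_policy ⊃ not hold_position). Since O(forward_policy) holds, K gives O(not hold_position).
Premise 5, O(not inspect_transcript ⊃ hold_position), contraposes to O(not hold_position ⊃ inspect_transcript); with O(not hold_position) we get O(inspect_transcript).
Premise 4, O(submit_record ⊃ not inspect_transcript), contraposes to O(inspect_transcript ⊃ not submit_record); with O(inspect_transcript) we get O(not submit_record).
With premise 1, O(not submit_record ⊃ declare_conflict), the K-axiom yields O(declare_conflict).
With premise 2, O(declare_conflict ⊃ not issue_warning), the K-axiom yields O(not issue_warning).
Premises 6, 8 do not contribute to this derivation.
So O(not issue_warning) holds, i.e. F(issue_warning). The claim follows.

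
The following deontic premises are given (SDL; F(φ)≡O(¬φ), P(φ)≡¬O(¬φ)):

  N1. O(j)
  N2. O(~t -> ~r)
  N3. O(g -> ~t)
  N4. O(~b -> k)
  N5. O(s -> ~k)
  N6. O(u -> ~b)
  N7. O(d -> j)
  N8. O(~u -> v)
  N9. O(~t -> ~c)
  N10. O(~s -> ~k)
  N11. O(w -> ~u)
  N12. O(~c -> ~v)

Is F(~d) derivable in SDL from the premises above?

Premise 7 is O(d -> j); even if O(j) held, inferring O(d) would be affirming the consequent — invalid.
No other premise forces O(d). An ideal world satisfying every premise can still have ~d true, so F(~d) is not derivable.

No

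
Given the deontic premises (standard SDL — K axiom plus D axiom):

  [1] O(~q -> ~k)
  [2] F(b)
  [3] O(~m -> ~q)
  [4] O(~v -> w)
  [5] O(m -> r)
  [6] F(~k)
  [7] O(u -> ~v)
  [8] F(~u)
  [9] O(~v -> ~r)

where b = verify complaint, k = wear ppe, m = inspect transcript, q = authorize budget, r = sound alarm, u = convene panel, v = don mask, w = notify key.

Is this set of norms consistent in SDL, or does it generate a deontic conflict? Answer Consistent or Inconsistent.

Premise 6 is F(~k), i.e. O(k).
Premise 1 is O(~q -> ~k); contrapositively O(k -> q). Since O(k) holds, K gives O(q).
Premise 3 is O(~m -> ~q); contrapositively O(q -> m). Since O(q) holds, K gives O(m).
From O(m) and premise 5, O(m -> r), we obtain O(r).
The contrapositive of premise 9 (O(~v -> ~r)) is O(r -> v), and O(r) is already established, so O(v).
Premise 7, O(u -> ~v), contraposes to O(v -> ~u); with O(v) we get O(~u).
However, F(~u) at premise 8 amounts to O(u).
We now have both O(~u) and O(u) — u is simultaneously obligatory and forbidden, violating the D-axiom.

Inconsistent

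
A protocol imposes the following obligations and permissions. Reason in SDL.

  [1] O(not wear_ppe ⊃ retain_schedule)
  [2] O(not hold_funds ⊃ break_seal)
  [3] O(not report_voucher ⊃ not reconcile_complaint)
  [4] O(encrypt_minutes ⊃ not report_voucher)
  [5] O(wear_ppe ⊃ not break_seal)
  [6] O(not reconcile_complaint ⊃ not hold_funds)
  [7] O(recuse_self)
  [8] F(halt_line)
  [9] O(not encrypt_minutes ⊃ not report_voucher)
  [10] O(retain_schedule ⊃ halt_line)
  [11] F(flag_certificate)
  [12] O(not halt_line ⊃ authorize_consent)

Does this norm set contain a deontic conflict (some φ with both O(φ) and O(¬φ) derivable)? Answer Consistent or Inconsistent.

By case analysis on encrypt_minutes: premise 4 gives O(encrypt_minutes ⊃ not report_voucher) and premise 9 gives O(not encrypt_minutes ⊃ not report_voucher), so O(not report_voucher) either way.
From O(not report_voucher) and premise 3, O(not report_voucher ⊃ not reconcile_complaint), we obtain O(not reconcile_complaint).
Premise 6 is O(not reconcile_complaint ⊃ not hold_funds); since O(not reconcile_complaint), deontic closure gives O(not hold_funds).
From O(not hold_funds) and premise 2, O(not hold_funds ⊃ break_seal), we obtain O(break_seal).
The contrapositive of premise 5 (O(wear_ppe ⊃ not break_seal)) is O(break_seal ⊃ not wear_ppe), and O(break_seal) is already established, so O(not wear_ppe).
Applying K to premise 1 (O(not wear_ppe ⊃ retain_schedule)) and O(not wear_ppe) yields O(retain_schedule).
Premise 10 is O(retain_schedule ⊃ halt_line); since O(retain_schedule), deontic closure gives O(halt_line).
But premise 8, F(halt_line), means O(not halt_line).
We now have both O(halt_line) and O(not halt_line) — halt_line is simultaneously obligatory and forbidden, violating the D-axiom.

Inconsistent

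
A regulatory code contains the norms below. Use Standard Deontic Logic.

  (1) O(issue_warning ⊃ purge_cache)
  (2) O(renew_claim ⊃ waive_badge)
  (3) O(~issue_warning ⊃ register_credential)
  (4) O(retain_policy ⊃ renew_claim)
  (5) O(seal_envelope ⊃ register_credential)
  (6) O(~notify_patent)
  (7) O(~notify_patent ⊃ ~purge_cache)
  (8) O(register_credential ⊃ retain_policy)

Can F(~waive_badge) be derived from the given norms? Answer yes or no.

Yes

Premise 6 states O(~notify_patent) outright.
With premise 7, O(~notify_patent ⊃ ~purge_cache), the K-axiom yields O(~purge_cache).
Premise 1 is O(issue_warning ⊃ purge_cache); contrapositively O(~purge_cache ⊃ ~issue_warning). Since O(~purge_cache) holds, K gives O(~issue_warning).
From O(~issue_warning) and premise 3, O(~issue_warning ⊃ register_credential), we obtain O(register_credential).
Applying K to premise 8 (O(register_credential ⊃ retain_policy)) and O(register_credential) yields O(retain_policy).
Applying K to premise 4 (O(retain_policy ⊃ renew_claim)) and O(retain_policy) yields O(renew_claim).
With premise 2, O(renew_claim ⊃ waive_badge), the K-axiom yields O(waive_badge).
Premise 5 does not contribute to this derivation.
So O(waive_badge) holds, i.e. F(~waive_badge). The claim follows.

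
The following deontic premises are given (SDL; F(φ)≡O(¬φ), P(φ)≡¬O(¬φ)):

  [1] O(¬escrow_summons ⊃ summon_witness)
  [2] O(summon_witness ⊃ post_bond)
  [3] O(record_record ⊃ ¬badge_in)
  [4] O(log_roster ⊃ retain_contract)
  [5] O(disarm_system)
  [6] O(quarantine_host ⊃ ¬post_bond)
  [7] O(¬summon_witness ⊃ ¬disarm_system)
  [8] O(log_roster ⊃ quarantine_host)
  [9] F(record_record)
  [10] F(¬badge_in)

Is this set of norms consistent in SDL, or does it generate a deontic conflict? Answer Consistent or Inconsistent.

Consistent

Premise 3 is O(record_record ⊃ ¬badge_in), but O(record_record) is not derivable from the premises, so it does not yield O(¬badge_in).
So O(¬badge_in) is not derivable, and the apparent clash with O(badge_in) does not arise.
A world satisfying every obligation exists (e.g. badge_in=true, disarm_system=true, escrow_summons=false, log_roster=false, post_bond=true, quarantine_host=false, record_record=false, retain_contract=false, summon_witness=true); no atom is both obligatory and forbidden, so the set is consistent.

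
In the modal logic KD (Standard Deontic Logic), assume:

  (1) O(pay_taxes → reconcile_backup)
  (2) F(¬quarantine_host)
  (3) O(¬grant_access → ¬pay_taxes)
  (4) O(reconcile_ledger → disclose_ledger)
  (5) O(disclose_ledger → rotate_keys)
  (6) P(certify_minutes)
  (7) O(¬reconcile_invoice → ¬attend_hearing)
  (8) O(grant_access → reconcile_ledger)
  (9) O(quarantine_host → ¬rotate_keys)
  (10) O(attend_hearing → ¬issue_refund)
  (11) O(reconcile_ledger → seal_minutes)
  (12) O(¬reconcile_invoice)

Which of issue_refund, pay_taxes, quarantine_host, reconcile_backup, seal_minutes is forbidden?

Premise 2, F(¬quarantine_host), is equivalent to O(quarantine_host).
With premise 9, O(quarantine_host → ¬rotate_keys), the K-axiom yields O(¬rotate_keys).
Premise 5, O(disclose_ledger → rotate_keys), contraposes to O(¬rotate_keys → ¬disclose_ledger); with O(¬rotate_keys) we get O(¬disclose_ledger).
Premise 4 is O(reconcile_ledger → disclose_ledger); contrapositively O(¬disclose_ledger → ¬reconcile_ledger). Since O(¬disclose_ledger) holds, K gives O(¬reconcile_ledger).
Premise 8 is O(grant_access → reconcile_ledger); contrapositively O(¬reconcile_ledger → ¬grant_access). Since O(¬reconcile_ledger) holds, K gives O(¬grant_access).
From O(¬grant_access) and premise 3, O(¬grant_access → ¬pay_taxes), we obtain O(¬pay_taxes).
So O(¬pay_taxes) holds, i.e. pay_taxes is forbidden. None of the other listed options is forbidden under the premises.

pay_taxes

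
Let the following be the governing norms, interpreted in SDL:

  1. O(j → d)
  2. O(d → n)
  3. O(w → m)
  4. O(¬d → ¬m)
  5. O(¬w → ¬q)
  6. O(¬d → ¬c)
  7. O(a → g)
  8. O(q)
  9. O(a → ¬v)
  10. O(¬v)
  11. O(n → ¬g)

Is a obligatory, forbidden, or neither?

Forbidden

Premise 8 gives O(q).
The contrapositive of premise 5 (O(¬w → ¬q)) is O(q → w), and O(q) is already established, so O(w).
With premise 3, O(w → m), the K-axiom yields O(m).
Premise 4, O(¬d → ¬m), contraposes to O(m → d); with O(m) we get O(d).
Applying K to premise 2 (O(d → n)) and O(d) yields O(n).
Applying K to premise 11 (O(n → ¬g)) and O(n) yields O(¬g).
Premise 7 is O(a → g); contrapositively O(¬g → ¬a). Since O(¬g) holds, K gives O(¬a).
Premises 1, 6, 9, 10 do not contribute to this derivation.
Thus O(¬a), which is F(a): a is forbidden.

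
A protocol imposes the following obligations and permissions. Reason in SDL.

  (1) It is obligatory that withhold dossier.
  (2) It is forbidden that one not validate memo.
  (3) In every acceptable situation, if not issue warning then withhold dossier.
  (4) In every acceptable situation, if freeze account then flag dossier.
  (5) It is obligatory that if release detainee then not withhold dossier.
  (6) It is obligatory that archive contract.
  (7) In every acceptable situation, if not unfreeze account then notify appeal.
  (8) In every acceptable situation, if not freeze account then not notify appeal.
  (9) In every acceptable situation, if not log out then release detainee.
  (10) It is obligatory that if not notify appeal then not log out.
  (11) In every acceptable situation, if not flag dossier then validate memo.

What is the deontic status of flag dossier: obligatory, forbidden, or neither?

From premise 1 we have O(withhold_dossier).
The contrapositive of premise 5 (O(release_detainee → ¬withhold_dossier)) is O(withhold_dossier → ¬release_detainee), and O(withhold_dossier) is already established, so O(¬release_detainee).
Premise 9 is O(¬log_out → release_detainee); contrapositively O(¬release_detainee → log_out). Since O(¬release_detainee) holds, K gives O(log_out).
Premise 10, O(¬notify_appeal → ¬log_out), contraposes to O(log_out → notify_appeal); with O(log_out) we get O(notify_appeal).
Premise 8, O(¬freeze_account → ¬notify_appeal), contraposes to O(notify_appeal → freeze_account); with O(notify_appeal) we get O(freeze_account).
With premise 4, O(freeze_account → flag_dossier), the K-axiom yields O(flag_dossier).
Premises 2, 3, 6, 7, 11 do not contribute to this derivation.
Hence flag_dossier is obligatory.

Obligatory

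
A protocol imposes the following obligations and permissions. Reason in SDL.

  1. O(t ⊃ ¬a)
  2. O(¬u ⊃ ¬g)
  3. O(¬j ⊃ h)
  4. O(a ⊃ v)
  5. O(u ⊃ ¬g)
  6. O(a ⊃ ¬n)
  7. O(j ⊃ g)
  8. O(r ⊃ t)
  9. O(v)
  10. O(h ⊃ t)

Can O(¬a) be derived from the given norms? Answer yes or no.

Premises 5 and 2 cover both cases: O(u ⊃ ¬g) and O(¬u ⊃ ¬g). Since u ∨ ¬u is a tautology, O(¬g) follows.
Premise 7, O(j ⊃ g), contraposes to O(¬g ⊃ ¬j); with O(¬g) we get O(¬j).
From O(¬j) and premise 3, O(¬j ⊃ h), we obtain O(h).
From O(h) and premise 10, O(h ⊃ t), we obtain O(t).
Applying K to premise 1 (O(t ⊃ ¬a)) and O(t) yields O(¬a).
Premises 4, 6, 8, 9 do not contribute to this derivation.
So O(¬a) follows.

Yes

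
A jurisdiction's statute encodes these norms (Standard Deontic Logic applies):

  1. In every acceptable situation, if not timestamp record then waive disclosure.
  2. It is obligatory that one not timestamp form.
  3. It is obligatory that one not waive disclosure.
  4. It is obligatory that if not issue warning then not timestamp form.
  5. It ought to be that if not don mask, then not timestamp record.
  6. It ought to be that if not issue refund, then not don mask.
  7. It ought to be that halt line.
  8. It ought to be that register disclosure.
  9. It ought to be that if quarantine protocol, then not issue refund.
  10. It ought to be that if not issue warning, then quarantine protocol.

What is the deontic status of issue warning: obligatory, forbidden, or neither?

From premise 3 we have O(¬waive_disclosure).
Premise 1 is O(¬timestamp_record → waive_disclosure); contrapositively O(¬waive_disclosure → timestamp_record). Since O(¬waive_disclosure) holds, K gives O(timestamp_record).
Premise 5 is O(¬don_mask → ¬timestamp_record); contrapositively O(timestamp_record → don_mask). Since O(timestamp_record) holds, K gives O(don_mask).
Premise 6, O(¬issue_refund → ¬don_mask), contraposes to O(don_mask → issue_refund); with O(don_mask) we get O(issue_refund).
Premise 9, O(quarantine_protocol → ¬issue_refund), contraposes to O(issue_refund → ¬quarantine_protocol); with O(issue_refund) we get O(¬quarantine_protocol).
Premise 10 is O(¬issue_warning → quarantine_protocol); contrapositively O(¬quarantine_protocol → issue_warning). Since O(¬quarantine_protocol) holds, K gives O(issue_warning).
Premises 2, 4, 7, 8 do not contribute to this derivation.
Hence issue_warning is obligatory.

Obligatory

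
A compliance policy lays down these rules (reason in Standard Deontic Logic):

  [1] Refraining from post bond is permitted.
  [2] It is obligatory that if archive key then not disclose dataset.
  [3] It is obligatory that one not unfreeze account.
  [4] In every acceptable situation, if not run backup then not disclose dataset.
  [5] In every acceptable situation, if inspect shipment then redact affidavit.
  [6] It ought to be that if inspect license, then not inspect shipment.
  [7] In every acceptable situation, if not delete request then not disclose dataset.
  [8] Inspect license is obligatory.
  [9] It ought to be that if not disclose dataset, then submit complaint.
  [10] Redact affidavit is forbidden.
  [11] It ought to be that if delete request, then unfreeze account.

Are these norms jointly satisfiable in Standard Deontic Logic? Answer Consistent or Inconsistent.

Premise 5 is O(inspect_shipment → redact_affidavit), but O(inspect_shipment) is not derivable from the premises, so it does not yield O(redact_affidavit).
So O(redact_affidavit) is not derivable, and the apparent clash with O(¬redact_affidavit) does not arise.
A world satisfying every obligation exists (e.g. archive_key=false, delete_request=false, disclose_dataset=false, inspect_license=true, inspect_shipment=false, post_bond=false, redact_affidavit=false, run_backup=false, submit_complaint=true, unfreeze_account=false); no atom is both obligatory and forbidden, so the set is consistent.

Consistent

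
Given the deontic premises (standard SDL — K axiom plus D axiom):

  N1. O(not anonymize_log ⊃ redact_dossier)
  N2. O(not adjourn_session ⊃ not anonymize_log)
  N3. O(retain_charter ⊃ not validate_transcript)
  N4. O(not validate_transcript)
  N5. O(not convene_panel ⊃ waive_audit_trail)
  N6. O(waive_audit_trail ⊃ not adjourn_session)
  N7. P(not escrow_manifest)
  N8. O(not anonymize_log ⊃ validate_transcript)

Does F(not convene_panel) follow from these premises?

Yes

Premise 4 gives O(not validate_transcript).
Premise 8 is O(not anonymize_log ⊃ validate_transcript); contrapositively O(not validate_transcript ⊃ anonymize_log). Since O(not validate_transcript) holds, K gives O(anonymize_log).
Premise 2 is O(not adjourn_session ⊃ not anonymize_log); contrapositively O(anonymize_log ⊃ adjourn_session). Since O(anonymize_log) holds, K gives O(adjourn_session).
Premise 6, O(waive_audit_trail ⊃ not adjourn_session), contraposes to O(adjourn_session ⊃ not waive_audit_trail); with O(adjourn_session) we get O(not waive_audit_trail).
Premise 5 is O(not convene_panel ⊃ waive_audit_trail); contrapositively O(not waive_audit_trail ⊃ convene_panel). Since O(not waive_audit_trail) holds, K gives O(convene_panel).
Premises 1, 3, 7 do not contribute to this derivation.
So O(convene_panel) holds, i.e. F(not convene_panel). The claim follows.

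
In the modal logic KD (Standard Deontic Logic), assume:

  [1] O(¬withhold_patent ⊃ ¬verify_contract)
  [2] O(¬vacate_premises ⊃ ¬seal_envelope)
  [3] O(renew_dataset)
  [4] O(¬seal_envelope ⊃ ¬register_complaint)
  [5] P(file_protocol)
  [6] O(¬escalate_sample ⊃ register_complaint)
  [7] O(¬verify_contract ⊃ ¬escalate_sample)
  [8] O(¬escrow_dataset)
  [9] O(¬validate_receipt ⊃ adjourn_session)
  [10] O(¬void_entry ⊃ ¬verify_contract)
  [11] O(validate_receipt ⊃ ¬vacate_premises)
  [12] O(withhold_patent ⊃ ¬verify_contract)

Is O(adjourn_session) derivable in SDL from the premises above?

Premises 12 and 1 cover both cases: O(withhold_patent ⊃ ¬verify_contract) and O(¬withhold_patent ⊃ ¬verify_contract). Since withhold_patent ∨ ¬withhold_patent is a tautology, O(¬verify_contract) follows.
From O(¬verify_contract) and premise 7, O(¬verify_contract ⊃ ¬escalate_sample), we obtain O(¬escalate_sample).
With premise 6, O(¬escalate_sample ⊃ register_complaint), the K-axiom yields O(register_complaint).
Premise 4 is O(¬seal_envelope ⊃ ¬register_complaint); contrapositively O(register_complaint ⊃ seal_envelope). Since O(register_complaint) holds, K gives O(seal_envelope).
Premise 2, O(¬vacate_premises ⊃ ¬seal_envelope), contraposes to O(seal_envelope ⊃ vacate_premises); with O(seal_envelope) we get O(vacate_premises).
Premise 11 is O(validate_receipt ⊃ ¬vacate_premises); contrapositively O(vacate_premises ⊃ ¬validate_receipt). Since O(vacate_premises) holds, K gives O(¬validate_receipt).
Premise 9 is O(¬validate_receipt ⊃ adjourn_session); since O(¬validate_receipt), deontic closure gives O(adjourn_session).
Premises 3, 5, 8, 10 do not contribute to this derivation.
So O(adjourn_session) follows.

Yes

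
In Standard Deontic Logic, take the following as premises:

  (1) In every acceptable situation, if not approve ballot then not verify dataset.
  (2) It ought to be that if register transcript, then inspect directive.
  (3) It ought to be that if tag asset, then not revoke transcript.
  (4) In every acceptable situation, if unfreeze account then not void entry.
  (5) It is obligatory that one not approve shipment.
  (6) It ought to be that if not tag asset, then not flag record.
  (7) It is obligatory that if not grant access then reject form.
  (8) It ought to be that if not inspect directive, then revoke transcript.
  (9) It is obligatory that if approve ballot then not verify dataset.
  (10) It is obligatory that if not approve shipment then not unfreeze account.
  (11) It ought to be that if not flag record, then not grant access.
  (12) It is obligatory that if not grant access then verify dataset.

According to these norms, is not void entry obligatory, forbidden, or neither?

Neither

Premise 4 is O(unfreeze_account → ¬void_entry), but O(unfreeze_account) is not derivable from the premises, so it does not yield O(¬void_entry).
No premise or chain of K-axiom applications forces O(¬void_entry), and none forces O(void_entry). So ¬void_entry is neither obligatory nor forbidden under these norms.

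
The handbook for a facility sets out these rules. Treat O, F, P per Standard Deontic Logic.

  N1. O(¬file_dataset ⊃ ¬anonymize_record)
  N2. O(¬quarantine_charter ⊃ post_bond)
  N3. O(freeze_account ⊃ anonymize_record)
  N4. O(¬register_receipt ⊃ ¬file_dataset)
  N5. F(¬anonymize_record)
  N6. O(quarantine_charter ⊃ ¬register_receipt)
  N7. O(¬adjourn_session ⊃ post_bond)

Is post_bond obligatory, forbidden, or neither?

Obligatory

Premise 5, F(¬anonymize_record), is equivalent to O(anonymize_record).
Premise 1, O(¬file_dataset ⊃ ¬anonymize_record), contraposes to O(anonymize_record ⊃ file_dataset); with O(anonymize_record) we get O(file_dataset).
Premise 4 is O(¬register_receipt ⊃ ¬file_dataset); contrapositively O(file_dataset ⊃ register_receipt). Since O(file_dataset) holds, K gives O(register_receipt).
Premise 6, O(quarantine_charter ⊃ ¬register_receipt), contraposes to O(register_receipt ⊃ ¬quarantine_charter); with O(register_receipt) we get O(¬quarantine_charter).
From O(¬quarantine_charter) and premise 2, O(¬quarantine_charter ⊃ post_bond), we obtain O(post_bond).
Premises 3, 7 do not contribute to this derivation.
Hence post_bond is obligatory.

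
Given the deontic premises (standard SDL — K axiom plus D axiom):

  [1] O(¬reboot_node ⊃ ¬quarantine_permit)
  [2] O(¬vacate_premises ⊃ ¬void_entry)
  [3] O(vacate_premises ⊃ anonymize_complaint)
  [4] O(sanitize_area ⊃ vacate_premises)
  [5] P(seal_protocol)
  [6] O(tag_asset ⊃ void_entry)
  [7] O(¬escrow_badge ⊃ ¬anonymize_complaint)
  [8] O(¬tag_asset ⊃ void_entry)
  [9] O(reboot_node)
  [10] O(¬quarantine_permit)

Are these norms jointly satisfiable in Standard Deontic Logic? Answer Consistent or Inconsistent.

Consistent

Premise 1 is O(¬reboot_node ⊃ ¬quarantine_permit); even if O(¬quarantine_permit) held, inferring O(¬reboot_node) would be affirming the consequent — invalid.
So O(¬reboot_node) is not derivable, and the apparent clash with O(reboot_node) does not arise.
A world satisfying every obligation exists (e.g. anonymize_complaint=true, escrow_badge=true, quarantine_permit=false, reboot_node=true, sanitize_area=false, seal_protocol=false, tag_asset=false, vacate_premises=true, void_entry=true); no atom is both obligatory and forbidden, so the set is consistent.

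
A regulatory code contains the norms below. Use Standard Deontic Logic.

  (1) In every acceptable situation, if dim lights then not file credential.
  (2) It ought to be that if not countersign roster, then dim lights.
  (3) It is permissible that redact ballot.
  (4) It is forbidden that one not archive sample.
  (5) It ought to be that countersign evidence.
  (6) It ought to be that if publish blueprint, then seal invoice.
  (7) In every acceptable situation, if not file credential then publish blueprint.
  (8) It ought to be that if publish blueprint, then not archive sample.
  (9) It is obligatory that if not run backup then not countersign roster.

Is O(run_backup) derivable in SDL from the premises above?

Premise 4, F(¬archive_sample), is equivalent to O(archive_sample).
The contrapositive of premise 8 (O(publish_blueprint → ¬archive_sample)) is O(archive_sample → ¬publish_blueprint), and O(archive_sample) is already established, so O(¬publish_blueprint).
Premise 7 is O(¬file_credential → publish_blueprint); contrapositively O(¬publish_blueprint → file_credential). Since O(¬publish_blueprint) holds, K gives O(file_credential).
Premise 1, O(dim_lights → ¬file_credential), contraposes to O(file_credential → ¬dim_lights); with O(file_credential) we get O(¬dim_lights).
Premise 2 is O(¬countersign_roster → dim_lights); contrapositively O(¬dim_lights → countersign_roster). Since O(¬dim_lights) holds, K gives O(countersign_roster).
The contrapositive of premise 9 (O(¬run_backup → ¬countersign_roster)) is O(countersign_roster → run_backup), and O(countersign_roster) is already established, so O(run_backup).
Premises 3, 5, 6 do not contribute to this derivation.
So O(run_backup) follows.

Yes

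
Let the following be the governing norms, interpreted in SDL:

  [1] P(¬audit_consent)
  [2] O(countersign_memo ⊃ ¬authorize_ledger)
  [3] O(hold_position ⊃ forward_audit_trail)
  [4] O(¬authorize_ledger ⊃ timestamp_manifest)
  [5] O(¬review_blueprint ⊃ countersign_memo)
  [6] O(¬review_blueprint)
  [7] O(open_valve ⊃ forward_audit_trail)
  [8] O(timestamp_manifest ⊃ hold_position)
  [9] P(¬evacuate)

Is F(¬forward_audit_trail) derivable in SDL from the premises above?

From premise 6 we have O(¬review_blueprint).
With premise 5, O(¬review_blueprint ⊃ countersign_memo), the K-axiom yields O(countersign_memo).
From O(countersign_memo) and premise 2, O(countersign_memo ⊃ ¬authorize_ledger), we obtain O(¬authorize_ledger).
Premise 4 is O(¬authorize_ledger ⊃ timestamp_manifest); since O(¬authorize_ledger), deontic closure gives O(timestamp_manifest).
From O(timestamp_manifest) and premise 8, O(timestamp_manifest ⊃ hold_position), we obtain O(hold_position).
Applying K to premise 3 (O(hold_position ⊃ forward_audit_trail)) and O(hold_position) yields O(forward_audit_trail).
Premises 1, 7, 9 do not contribute to this derivation.
So O(forward_audit_trail) holds, i.e. F(¬forward_audit_trail). The claim follows.

Yes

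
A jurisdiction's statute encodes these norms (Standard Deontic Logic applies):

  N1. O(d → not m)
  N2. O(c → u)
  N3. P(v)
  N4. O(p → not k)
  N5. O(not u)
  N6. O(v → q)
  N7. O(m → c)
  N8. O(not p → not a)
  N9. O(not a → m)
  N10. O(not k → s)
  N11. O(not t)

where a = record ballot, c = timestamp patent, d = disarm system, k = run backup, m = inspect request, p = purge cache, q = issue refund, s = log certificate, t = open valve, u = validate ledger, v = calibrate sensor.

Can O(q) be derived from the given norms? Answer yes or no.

No

Premise 6 is O(v → q), but O(v) is not derivable from the premises (the permission P(v) asserts only not O(not v), not O(v)), so it does not yield O(q).
No other premise forces O(q). An ideal world satisfying every premise can still have q false, so O(q) is not derivable.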